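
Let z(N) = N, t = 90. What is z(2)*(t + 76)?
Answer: 332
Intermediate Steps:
z(2)*(t + 76) = 2*(90 + 76) = 2*166 = 332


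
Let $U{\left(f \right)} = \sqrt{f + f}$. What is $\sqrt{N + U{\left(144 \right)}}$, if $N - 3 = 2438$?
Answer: $\sqrt{2441 + 12 \sqrt{2}} \approx 49.578$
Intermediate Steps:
$N = 2441$ ($N = 3 + 2438 = 2441$)
$U{\left(f \right)} = \sqrt{2} \sqrt{f}$ ($U{\left(f \right)} = \sqrt{2 f} = \sqrt{2} \sqrt{f}$)
$\sqrt{N + U{\left(144 \right)}} = \sqrt{2441 + \sqrt{2} \sqrt{144}} = \sqrt{2441 + \sqrt{2} \cdot 12} = \sqrt{2441 + 12 \sqrt{2}}$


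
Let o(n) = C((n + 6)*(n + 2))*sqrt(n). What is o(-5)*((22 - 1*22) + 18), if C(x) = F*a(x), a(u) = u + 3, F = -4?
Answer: 0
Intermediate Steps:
a(u) = 3 + u
C(x) = -12 - 4*x (C(x) = -4*(3 + x) = -12 - 4*x)
o(n) = sqrt(n)*(-12 - 4*(2 + n)*(6 + n)) (o(n) = (-12 - 4*(n + 6)*(n + 2))*sqrt(n) = (-12 - 4*(6 + n)*(2 + n))*sqrt(n) = (-12 - 4*(2 + n)*(6 + n))*sqrt(n) = sqrt(n)*(-12 - 4*(2 + n)*(6 + n)))
o(-5)*((22 - 1*22) + 18) = (4*sqrt(-5)*(-15 - 1*(-5)**2 - 8*(-5)))*((22 - 1*22) + 18) = (4*(I*sqrt(5))*(-15 - 1*25 + 40))*((22 - 22) + 18) = (4*(I*sqrt(5))*(-15 - 25 + 40))*(0 + 18) = (4*(I*sqrt(5))*0)*18 = 0*18 = 0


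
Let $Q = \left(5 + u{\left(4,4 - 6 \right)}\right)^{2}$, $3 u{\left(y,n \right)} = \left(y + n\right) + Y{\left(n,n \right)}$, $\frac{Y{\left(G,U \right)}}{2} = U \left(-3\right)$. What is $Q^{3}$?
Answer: $\frac{594823321}{729} \approx 8.1594 \cdot 10^{5}$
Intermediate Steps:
$Y{\left(G,U \right)} = - 6 U$ ($Y{\left(G,U \right)} = 2 U \left(-3\right) = 2 \left(- 3 U\right) = - 6 U$)
$u{\left(y,n \right)} = - \frac{5 n}{3} + \frac{y}{3}$ ($u{\left(y,n \right)} = \frac{\left(y + n\right) - 6 n}{3} = \frac{\left(n + y\right) - 6 n}{3} = \frac{y - 5 n}{3} = - \frac{5 n}{3} + \frac{y}{3}$)
$Q = \frac{841}{9}$ ($Q = \left(5 - \left(- \frac{4}{3} + \frac{5 \left(4 - 6\right)}{3}\right)\right)^{2} = \left(5 + \left(\left(- \frac{5}{3}\right) \left(-2\right) + \frac{4}{3}\right)\right)^{2} = \left(5 + \left(\frac{10}{3} + \frac{4}{3}\right)\right)^{2} = \left(5 + \frac{14}{3}\right)^{2} = \left(\frac{29}{3}\right)^{2} = \frac{841}{9} \approx 93.444$)
$Q^{3} = \left(\frac{841}{9}\right)^{3} = \frac{594823321}{729}$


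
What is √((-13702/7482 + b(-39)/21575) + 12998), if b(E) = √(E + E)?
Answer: √(3386509948173373575 + 12077754903*I*√78)/16142415 ≈ 114.0 + 1.7954e-6*I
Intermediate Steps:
b(E) = √2*√E (b(E) = √(2*E) = √2*√E)
√((-13702/7482 + b(-39)/21575) + 12998) = √((-13702/7482 + (√2*√(-39))/21575) + 12998) = √((-13702*1/7482 + (√2*(I*√39))*(1/21575)) + 12998) = √((-6851/3741 + (I*√78)*(1/21575)) + 12998) = √((-6851/3741 + I*√78/21575) + 12998) = √(48618667/3741 + I*√78/21575)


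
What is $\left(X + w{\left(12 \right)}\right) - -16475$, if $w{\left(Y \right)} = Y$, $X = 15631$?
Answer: $32118$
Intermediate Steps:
$\left(X + w{\left(12 \right)}\right) - -16475 = \left(15631 + 12\right) - -16475 = 15643 + 16475 = 32118$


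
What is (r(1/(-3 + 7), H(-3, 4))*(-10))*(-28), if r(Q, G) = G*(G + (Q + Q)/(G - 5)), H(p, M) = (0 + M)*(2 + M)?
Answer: 3067680/19 ≈ 1.6146e+5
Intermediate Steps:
H(p, M) = M*(2 + M)
r(Q, G) = G*(G + 2*Q/(-5 + G)) (r(Q, G) = G*(G + (2*Q)/(-5 + G)) = G*(G + 2*Q/(-5 + G)))
(r(1/(-3 + 7), H(-3, 4))*(-10))*(-28) = (((4*(2 + 4))*((4*(2 + 4))**2 - 20*(2 + 4) + 2/(-3 + 7))/(-5 + 4*(2 + 4)))*(-10))*(-28) = (((4*6)*((4*6)**2 - 20*6 + 2/4)/(-5 + 4*6))*(-10))*(-28) = ((24*(24**2 - 5*24 + 2*(1/4))/(-5 + 24))*(-10))*(-28) = ((24*(576 - 120 + 1/2)/19)*(-10))*(-28) = ((24*(1/19)*(913/2))*(-10))*(-28) = ((10956/19)*(-10))*(-28) = -109560/19*(-28) = 3067680/19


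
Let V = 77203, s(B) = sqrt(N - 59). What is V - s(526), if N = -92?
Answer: 77203 - I*sqrt(151) ≈ 77203.0 - 12.288*I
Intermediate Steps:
s(B) = I*sqrt(151) (s(B) = sqrt(-92 - 59) = sqrt(-151) = I*sqrt(151))
V - s(526) = 77203 - I*sqrt(151)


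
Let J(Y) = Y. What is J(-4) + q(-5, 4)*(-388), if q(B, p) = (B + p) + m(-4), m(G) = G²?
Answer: -5824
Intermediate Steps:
q(B, p) = 16 + B + p (q(B, p) = (B + p) + (-4)² = (B + p) + 16 = 16 + B + p)
J(-4) + q(-5, 4)*(-388) = -4 + (16 - 5 + 4)*(-388) = -4 + 15*(-388) = -4 - 5820 = -5824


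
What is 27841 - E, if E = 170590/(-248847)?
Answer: 6928319917/248847 ≈ 27842.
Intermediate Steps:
E = -170590/248847 (E = 170590*(-1/248847) = -170590/248847 ≈ -0.68552)
27841 - E = 27841 - 1*(-170590/248847) = 27841 + 170590/248847 = 6928319917/248847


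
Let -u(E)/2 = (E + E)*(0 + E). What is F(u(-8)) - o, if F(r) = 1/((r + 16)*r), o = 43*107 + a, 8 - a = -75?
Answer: -287784959/61440 ≈ -4684.0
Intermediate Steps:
a = 83 (a = 8 - 1*(-75) = 8 + 75 = 83)
u(E) = -4*E² (u(E) = -2*(E + E)*(0 + E) = -2*2*E*E = -4*E²)
o = 4684 (o = 43*107 + 83 = 4601 + 83 = 4684)
F(r) = 1/(r*(16 + r)) (F(r) = 1/((16 + r)*r) = 1/(r*(16 + r)))
F(u(-8)) - o = 1/(((-4*(-8)²))*(16 - 4*(-8)²)) - 1*4684 = 1/(((-4*64))*(16 - 4*64)) - 4684 = 1/((-256)*(16 - 256)) - 4684 = -1/256/(-240) - 4684 = -1/256*(-1/240) - 4684 = 1/61440 - 4684 = -287784959/61440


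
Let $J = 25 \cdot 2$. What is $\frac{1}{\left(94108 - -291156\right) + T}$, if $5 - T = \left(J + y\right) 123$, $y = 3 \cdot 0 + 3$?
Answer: $\frac{1}{378750} \approx 2.6403 \cdot 10^{-6}$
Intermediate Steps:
$J = 50$
$y = 3$ ($y = 0 + 3 = 3$)
$T = -6514$ ($T = 5 - \left(50 + 3\right) 123 = 5 - 53 \cdot 123 = 5 - 6519 = -6514$)
$\frac{1}{\left(94108 - -291156\right) + T} = \frac{1}{\left(94108 - -291156\right) - 6514} = \frac{1}{\left(94108 + 291156\right) - 6514} = \frac{1}{385264 - 6514} = \frac{1}{378750}$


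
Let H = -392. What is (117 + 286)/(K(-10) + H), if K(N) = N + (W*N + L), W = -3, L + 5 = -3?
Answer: -403/380 ≈ -1.0605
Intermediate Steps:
L = -8 (L = -5 - 3 = -8)
K(N) = -8 - 2*N (K(N) = N + (-3*N - 8) = N + (-8 - 3*N) = -8 - 2*N)
(117 + 286)/(K(-10) + H) = (117 + 286)/((-8 - 2*(-10)) - 392) = 403/((-8 + 20) - 392) = 403/(12 - 392) = 403/(-380) = 403*(-1/380) = -403/380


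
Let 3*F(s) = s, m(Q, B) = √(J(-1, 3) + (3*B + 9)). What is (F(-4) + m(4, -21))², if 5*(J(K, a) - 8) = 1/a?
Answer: (20 - I*√10335)²/225 ≈ -44.156 - 18.073*I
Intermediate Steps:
J(K, a) = 8 + 1/(5*a)
m(Q, B) = √(256/15 + 3*B) (m(Q, B) = √((8 + (⅕)/3) + (3*B + 9)) = √((8 + (⅕)*(⅓)) + (9 + 3*B)) = √((8 + 1/15) + (9 + 3*B)) = √(121/15 + (9 + 3*B)) = √(256/15 + 3*B))
F(s) = s/3
(F(-4) + m(4, -21))² = ((⅓)*(-4) + √(3840 + 675*(-21))/15)² = (-4/3 + √(3840 - 14175)/15)² = (-4/3 + √(-10335)/15)² = (-4/3 + (I*√10335)/15)² = (-4/3 + I*√10335/15)²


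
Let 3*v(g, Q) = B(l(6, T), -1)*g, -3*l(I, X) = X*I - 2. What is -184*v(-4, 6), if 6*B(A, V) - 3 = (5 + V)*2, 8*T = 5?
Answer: 4048/9 ≈ 449.78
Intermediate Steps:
T = 5/8 (T = (1/8)*5 = 5/8 ≈ 0.62500)
l(I, X) = 2/3 - I*X/3 (l(I, X) = -(X*I - 2)/3 = -(I*X - 2)/3 = -(-2 + I*X)/3 = 2/3 - I*X/3)
B(A, V) = 13/6 + V/3 (B(A, V) = 1/2 + ((5 + V)*2)/6 = 1/2 + (10 + 2*V)/6 = 1/2 + (5/3 + V/3) = 13/6 + V/3)
v(g, Q) = 11*g/18 (v(g, Q) = ((13/6 + (1/3)*(-1))*g)/3 = ((13/6 - 1/3)*g)/3 = (11*g/6)/3 = 11*g/18)
-184*v(-4, 6) = -1012*(-4)/9 = -184*(-22/9) = 4048/9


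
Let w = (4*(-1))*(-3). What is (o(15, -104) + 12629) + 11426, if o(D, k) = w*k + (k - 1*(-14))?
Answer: 22717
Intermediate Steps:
w = 12 (w = -4*(-3) = 12)
o(D, k) = 14 + 13*k (o(D, k) = 12*k + (k - 1*(-14)) = 12*k + (k + 14) = 12*k + (14 + k) = 14 + 13*k)
(o(15, -104) + 12629) + 11426 = ((14 + 13*(-104)) + 12629) + 11426 = ((14 - 1352) + 12629) + 11426 = (-1338 + 12629) + 11426 = 11291 + 11426 = 22717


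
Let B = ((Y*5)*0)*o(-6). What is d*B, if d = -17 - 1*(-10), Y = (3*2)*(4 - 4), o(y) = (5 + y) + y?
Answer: 0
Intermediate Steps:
o(y) = 5 + 2*y
Y = 0 (Y = 6*0 = 0)
d = -7 (d = -17 + 10 = -7)
B = 0 (B = ((0*5)*0)*(5 + 2*(-6)) = (0*0)*(5 - 12) = 0*(-7) = 0)
d*B = -7*0 = 0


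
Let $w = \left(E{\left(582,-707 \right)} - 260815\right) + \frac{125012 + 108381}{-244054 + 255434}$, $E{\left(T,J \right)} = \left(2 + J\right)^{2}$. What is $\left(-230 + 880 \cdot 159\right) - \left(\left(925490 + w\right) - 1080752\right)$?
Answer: $\frac{668250567}{11380} \approx 58722.0$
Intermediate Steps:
$w = \frac{2688303193}{11380}$ ($w = \left(\left(2 - 707\right)^{2} - 260815\right) + \frac{125012 + 108381}{-244054 + 255434} = \left(\left(-705\right)^{2} - 260815\right) + \frac{233393}{11380} = \left(497025 - 260815\right) + 233393 \cdot \frac{1}{11380} = 236210 + \frac{233393}{11380} = \frac{2688303193}{11380} \approx 2.3623 \cdot 10^{5}$)
$\left(-230 + 880 \cdot 159\right) - \left(\left(925490 + w\right) - 1080752\right) = \left(-230 + 880 \cdot 159\right) - \left(\left(925490 + \frac{2688303193}{11380}\right) - 1080752\right) = \left(-230 + 139920\right) - \left(\frac{13220379393}{11380} - 1080752\right) = 139690 - \frac{921421633}{11380} = \frac{668250567}{11380}$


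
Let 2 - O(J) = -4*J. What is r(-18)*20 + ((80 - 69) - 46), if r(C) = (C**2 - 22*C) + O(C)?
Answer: 12965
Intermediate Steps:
O(J) = 2 + 4*J (O(J) = 2 - (-4)*J = 2 + 4*J)
r(C) = 2 + C**2 - 18*C (r(C) = (C**2 - 22*C) + (2 + 4*C) = 2 + C**2 - 18*C)
r(-18)*20 + ((80 - 69) - 46) = (2 + (-18)**2 - 18*(-18))*20 + ((80 - 69) - 46) = (2 + 324 + 324)*20 + (11 - 46) = 650*20 - 35 = 13000 - 35 = 12965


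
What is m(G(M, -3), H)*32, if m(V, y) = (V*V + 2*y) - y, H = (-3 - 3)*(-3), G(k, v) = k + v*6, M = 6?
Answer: 5184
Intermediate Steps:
G(k, v) = k + 6*v
H = 18 (H = -6*(-3) = 18)
m(V, y) = y + V**2 (m(V, y) = (V**2 + 2*y) - y = y + V**2)
m(G(M, -3), H)*32 = (18 + (6 + 6*(-3))**2)*32 = (18 + (6 - 18)**2)*32 = (18 + (-12)**2)*32 = (18 + 144)*32 = 162*32 = 5184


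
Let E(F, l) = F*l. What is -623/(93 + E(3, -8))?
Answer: -623/69 ≈ -9.0290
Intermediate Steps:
-623/(93 + E(3, -8)) = -623/(93 + 3*(-8)) = -623/(93 - 24) = -623/69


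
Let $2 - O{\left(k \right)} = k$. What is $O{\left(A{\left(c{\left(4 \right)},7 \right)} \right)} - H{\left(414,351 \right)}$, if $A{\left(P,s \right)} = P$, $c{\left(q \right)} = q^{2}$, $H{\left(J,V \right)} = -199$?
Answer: $185$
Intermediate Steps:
$O{\left(k \right)} = 2 - k$
$O{\left(A{\left(c{\left(4 \right)},7 \right)} \right)} - H{\left(414,351 \right)} = \left(2 - 4^{2}\right) - -199 = \left(2 - 16\right) + 199 = -14 + 199 = 185$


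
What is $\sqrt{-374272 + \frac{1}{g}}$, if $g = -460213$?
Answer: $\frac{i \sqrt{79269314521926581}}{460213} \approx 611.78 i$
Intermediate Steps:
$\sqrt{-374272 + \frac{1}{g}} = \sqrt{-374272 + \frac{1}{-460213}} = \sqrt{-374272 - \frac{1}{460213}} = \sqrt{- \frac{172244839937}{460213}} = \frac{i \sqrt{79269314521926581}}{460213}$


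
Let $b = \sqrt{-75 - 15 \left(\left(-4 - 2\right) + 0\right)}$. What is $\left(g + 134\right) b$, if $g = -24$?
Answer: $110 \sqrt{15} \approx 426.03$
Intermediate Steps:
$b = \sqrt{15}$ ($b = \sqrt{-75 - 15 \left(-6 + 0\right)} = \sqrt{-75 - -90} = \sqrt{-75 + 90} = \sqrt{15} \approx 3.873$)
$\left(g + 134\right) b = \left(-24 + 134\right) \sqrt{15} = 110 \sqrt{15}$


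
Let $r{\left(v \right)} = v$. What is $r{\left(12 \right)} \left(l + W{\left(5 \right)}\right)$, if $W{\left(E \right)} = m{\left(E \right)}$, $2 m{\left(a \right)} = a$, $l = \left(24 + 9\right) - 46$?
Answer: $-126$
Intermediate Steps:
$l = -13$ ($l = 33 - 46 = -13$)
$m{\left(a \right)} = \frac{a}{2}$
$W{\left(E \right)} = \frac{E}{2}$
$r{\left(12 \right)} \left(l + W{\left(5 \right)}\right) = 12 \left(-13 + \frac{1}{2} \cdot 5\right) = 12 \left(-13 + \frac{5}{2}\right) = 12 \left(- \frac{21}{2}\right) = -126$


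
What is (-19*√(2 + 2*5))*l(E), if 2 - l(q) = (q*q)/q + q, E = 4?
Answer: 228*√3 ≈ 394.91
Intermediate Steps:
l(q) = 2 - 2*q (l(q) = 2 - ((q*q)/q + q) = 2 - (q²/q + q) = 2 - (q + q) = 2 - 2*q)
(-19*√(2 + 2*5))*l(E) = (-19*√(2 + 2*5))*(2 - 2*4) = (-19*√(2 + 10))*(2 - 8) = -38*√3*(-6) = 228*√3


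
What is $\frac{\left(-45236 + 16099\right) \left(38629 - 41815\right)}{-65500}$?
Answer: $- \frac{46415241}{32750} \approx -1417.3$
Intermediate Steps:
$\frac{\left(-45236 + 16099\right) \left(38629 - 41815\right)}{-65500} = \left(-29137\right) \left(-3186\right) \left(- \frac{1}{65500}\right) = 92830482 \left(- \frac{1}{65500}\right) = - \frac{46415241}{32750}$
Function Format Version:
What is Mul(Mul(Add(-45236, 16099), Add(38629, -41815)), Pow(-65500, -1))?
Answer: Rational(-46415241, 32750) ≈ -1417.3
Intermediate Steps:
Mul(Mul(Add(-45236, 16099), Add(38629, -41815)), Pow(-65500, -1)) = Mul(Mul(-29137, -3186), Rational(-1, 65500)) = Mul(92830482, Rational(-1, 65500)) = Rational(-46415241, 32750)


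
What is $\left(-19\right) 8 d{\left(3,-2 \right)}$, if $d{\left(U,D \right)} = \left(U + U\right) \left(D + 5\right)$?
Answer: $-2736$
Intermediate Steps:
$d{\left(U,D \right)} = 2 U \left(5 + D\right)$
$\left(-19\right) 8 d{\left(3,-2 \right)} = \left(-19\right) 8 \cdot 2 \cdot 3 \left(5 - 2\right) = - 152 \cdot 2 \cdot 3 \cdot 3 = \left(-152\right) 18 = -2736$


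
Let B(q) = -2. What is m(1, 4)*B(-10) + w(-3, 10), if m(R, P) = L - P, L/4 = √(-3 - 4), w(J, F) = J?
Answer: 5 - 8*I*√7 ≈ 5.0 - 21.166*I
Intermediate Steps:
L = 4*I*√7 (L = 4*√(-3 - 4) = 4*√(-7) = 4*(I*√7) = 4*I*√7 ≈ 10.583*I)
m(R, P) = -P + 4*I*√7 (m(R, P) = 4*I*√7 - P = -P + 4*I*√7)
m(1, 4)*B(-10) + w(-3, 10) = (-1*4 + 4*I*√7)*(-2) - 3 = (-4 + 4*I*√7)*(-2) - 3 = (8 - 8*I*√7) - 3 = 5 - 8*I*√7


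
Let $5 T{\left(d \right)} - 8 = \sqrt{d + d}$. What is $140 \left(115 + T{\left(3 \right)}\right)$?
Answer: $16324 + 28 \sqrt{6} \approx 16393.0$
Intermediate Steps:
$T{\left(d \right)} = \frac{8}{5} + \frac{\sqrt{2} \sqrt{d}}{5}$ ($T{\left(d \right)} = \frac{8}{5} + \frac{\sqrt{d + d}}{5} = \frac{8}{5} + \frac{\sqrt{2 d}}{5} = \frac{8}{5} + \frac{\sqrt{2} \sqrt{d}}{5}$)
$140 \left(115 + T{\left(3 \right)}\right) = 140 \left(115 + \left(\frac{8}{5} + \frac{\sqrt{2} \sqrt{3}}{5}\right)\right) = 140 \left(115 + \left(\frac{8}{5} + \frac{\sqrt{6}}{5}\right)\right) = 140 \left(\frac{583}{5} + \frac{\sqrt{6}}{5}\right) = 16324 + 28 \sqrt{6}$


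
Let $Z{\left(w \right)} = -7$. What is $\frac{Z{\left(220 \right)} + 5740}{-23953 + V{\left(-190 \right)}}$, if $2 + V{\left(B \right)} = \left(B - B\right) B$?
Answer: $- \frac{1911}{7985} \approx -0.23932$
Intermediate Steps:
$V{\left(B \right)} = -2$ ($V{\left(B \right)} = -2 + \left(B - B\right) B = -2 + 0 B = -2 + 0 = -2$)
$\frac{Z{\left(220 \right)} + 5740}{-23953 + V{\left(-190 \right)}} = \frac{-7 + 5740}{-23953 - 2} = \frac{5733}{-23955} = 5733 \left(- \frac{1}{23955}\right) = - \frac{1911}{7985}$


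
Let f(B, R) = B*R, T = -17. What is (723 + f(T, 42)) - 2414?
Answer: -2405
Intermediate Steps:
(723 + f(T, 42)) - 2414 = (723 - 17*42) - 2414 = (723 - 714) - 2414 = 9 - 2414 = -2405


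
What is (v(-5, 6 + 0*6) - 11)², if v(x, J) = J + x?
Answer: 100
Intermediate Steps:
(v(-5, 6 + 0*6) - 11)² = (((6 + 0*6) - 5) - 11)² = (((6 + 0) - 5) - 11)² = ((6 - 5) - 11)² = (1 - 11)² = (-10)² = 100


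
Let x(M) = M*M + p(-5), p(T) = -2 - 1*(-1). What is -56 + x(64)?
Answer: 4039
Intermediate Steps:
p(T) = -1 (p(T) = -2 + 1 = -1)
x(M) = -1 + M**2 (x(M) = M*M - 1 = M**2 - 1 = -1 + M**2)
-56 + x(64) = -56 + (-1 + 64**2) = -56 + (-1 + 4096) = -56 + 4095 = 4039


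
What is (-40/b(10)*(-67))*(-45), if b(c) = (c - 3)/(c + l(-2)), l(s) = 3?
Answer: -1567800/7 ≈ -2.2397e+5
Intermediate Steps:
b(c) = (-3 + c)/(3 + c) (b(c) = (c - 3)/(c + 3) = (-3 + c)/(3 + c))
(-40/b(10)*(-67))*(-45) = (-40*(3 + 10)/(-3 + 10)*(-67))*(-45) = (-40/(7/13)*(-67))*(-45) = (-40/((1/13)*7)*(-67))*(-45) = (-40/7/13*(-67))*(-45) = (-40*13/7*(-67))*(-45) = -520/7*(-67)*(-45) = (34840/7)*(-45) = -1567800/7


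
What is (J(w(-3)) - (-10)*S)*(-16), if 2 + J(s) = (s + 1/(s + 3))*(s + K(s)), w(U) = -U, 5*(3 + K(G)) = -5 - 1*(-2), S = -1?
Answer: 1112/5 ≈ 222.40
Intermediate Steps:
K(G) = -18/5 (K(G) = -3 + (-5 - 1*(-2))/5 = -3 + (-5 + 2)/5 = -3 + (⅕)*(-3) = -3 - ⅗ = -18/5)
J(s) = -2 + (-18/5 + s)*(s + 1/(3 + s)) (J(s) = -2 + (s + 1/(s + 3))*(s - 18/5) = -2 + (s + 1/(3 + s))*(-18/5 + s) = -2 + (-18/5 + s)*(s + 1/(3 + s)))
(J(w(-3)) - (-10)*S)*(-16) = ((-48 - (-59)*(-3) - 3*(-1*(-3))² + 5*(-1*(-3))³)/(5*(3 - 1*(-3))) - (-10)*(-1))*(-16) = ((-48 - 59*3 - 3*3² + 5*3³)/(5*(3 + 3)) - 1*10)*(-16) = ((⅕)*(-48 - 177 - 3*9 + 5*27)/6 - 10)*(-16) = ((⅕)*(⅙)*(-48 - 177 - 27 + 135) - 10)*(-16) = ((⅕)*(⅙)*(-117) - 10)*(-16) = (-39/10 - 10)*(-16) = -139/10*(-16) = 1112/5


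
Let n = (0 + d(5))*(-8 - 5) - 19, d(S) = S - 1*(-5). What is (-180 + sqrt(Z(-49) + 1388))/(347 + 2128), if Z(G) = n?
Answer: -4/55 + sqrt(1239)/2475 ≈ -0.058505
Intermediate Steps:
d(S) = 5 + S (d(S) = S + 5 = 5 + S)
n = -149 (n = (0 + (5 + 5))*(-8 - 5) - 19 = (0 + 10)*(-13) - 19 = 10*(-13) - 19 = -130 - 19 = -149)
Z(G) = -149
(-180 + sqrt(Z(-49) + 1388))/(347 + 2128) = (-180 + sqrt(-149 + 1388))/(347 + 2128) = (-180 + sqrt(1239))/2475 = (-180 + sqrt(1239))*(1/2475) = -4/55 + sqrt(1239)/2475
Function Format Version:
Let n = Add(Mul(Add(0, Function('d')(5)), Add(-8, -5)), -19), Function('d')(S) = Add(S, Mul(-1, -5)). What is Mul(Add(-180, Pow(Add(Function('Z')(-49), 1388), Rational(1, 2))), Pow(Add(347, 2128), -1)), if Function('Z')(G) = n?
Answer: Add(Rational(-4, 55), Mul(Rational(1, 2475), Pow(1239, Rational(1, 2)))) ≈ -0.058505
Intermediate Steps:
Function('d')(S) = Add(5, S) (Function('d')(S) = Add(S, 5) = Add(5, S))
n = -149 (n = Add(Mul(Add(0, Add(5, 5)), Add(-8, -5)), -19) = Add(Mul(Add(0, 10), -13), -19) = Add(Mul(10, -13), -19) = Add(-130, -19) = -149)
Function('Z')(G) = -149
Mul(Add(-180, Pow(Add(Function('Z')(-49), 1388), Rational(1, 2))), Pow(Add(347, 2128), -1)) = Mul(Add(-180, Pow(Add(-149, 1388), Rational(1, 2))), Pow(Add(347, 2128), -1)) = Mul(Add(-180, Pow(1239, Rational(1, 2))), Pow(2475, -1)) = Mul(Add(-180, Pow(1239, Rational(1, 2))), Rational(1, 2475)) = Add(Rational(-4, 55), Mul(Rational(1, 2475), Pow(1239, Rational(1, 2))))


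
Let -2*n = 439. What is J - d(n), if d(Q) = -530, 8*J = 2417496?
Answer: 302717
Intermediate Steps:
n = -439/2 (n = -½*439 = -439/2 ≈ -219.50)
J = 302187 (J = (⅛)*2417496 = 302187)
J - d(n) = 302187 - 1*(-530) = 302187 + 530 = 302717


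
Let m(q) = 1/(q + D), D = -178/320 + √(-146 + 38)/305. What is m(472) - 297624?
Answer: 8*(-7142976*√3 + 171181827853*I)/(-4601291*I + 192*√3) ≈ -2.9762e+5 - 1.5646e-7*I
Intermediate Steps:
D = -89/160 + 6*I*√3/305 (D = -178*1/320 + √(-108)*(1/305) = -89/160 + (6*I*√3)*(1/305) = -89/160 + 6*I*√3/305 ≈ -0.55625 + 0.034073*I)
m(q) = 1/(-89/160 + q + 6*I*√3/305) (m(q) = 1/(q + (-89/160 + 6*I*√3/305)) = 1/(-89/160 + q + 6*I*√3/305))
m(472) - 297624 = 9760/(-5429 + 9760*472 + 192*I*√3) - 297624 = 9760/(-5429 + 4606720 + 192*I*√3) - 297624 = 9760/(4601291 + 192*I*√3) - 297624 = -297624 + 9760/(4601291 + 192*I*√3)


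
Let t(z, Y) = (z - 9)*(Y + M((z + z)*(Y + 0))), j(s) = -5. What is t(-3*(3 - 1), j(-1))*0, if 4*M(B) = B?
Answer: 0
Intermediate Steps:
M(B) = B/4
t(z, Y) = (-9 + z)*(Y + Y*z/2) (t(z, Y) = (z - 9)*(Y + ((z + z)*(Y + 0))/4) = (-9 + z)*(Y + ((2*z)*Y)/4) = (-9 + z)*(Y + (2*Y*z)/4) = (-9 + z)*(Y + Y*z/2))
t(-3*(3 - 1), j(-1))*0 = ((½)*(-5)*(-18 + (-3*(3 - 1))² - (-21)*(3 - 1)))*0 = ((½)*(-5)*(-18 + (-3*2)² - (-21)*2))*0 = ((½)*(-5)*(-18 + (-6)² - 7*(-6)))*0 = ((½)*(-5)*(-18 + 36 + 42))*0 = ((½)*(-5)*60)*0 = -150*0 = 0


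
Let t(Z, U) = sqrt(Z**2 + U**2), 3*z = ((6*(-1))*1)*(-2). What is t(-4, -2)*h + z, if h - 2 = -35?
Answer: 4 - 66*sqrt(5) ≈ -143.58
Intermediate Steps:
h = -33 (h = 2 - 35 = -33)
z = 4 (z = (((6*(-1))*1)*(-2))/3 = (-6*1*(-2))/3 = (-6*(-2))/3 = (1/3)*12 = 4)
t(Z, U) = sqrt(U**2 + Z**2)
t(-4, -2)*h + z = sqrt((-2)**2 + (-4)**2)*(-33) + 4 = sqrt(4 + 16)*(-33) + 4 = sqrt(20)*(-33) + 4 = (2*sqrt(5))*(-33) + 4 = -66*sqrt(5) + 4 = 4 - 66*sqrt(5)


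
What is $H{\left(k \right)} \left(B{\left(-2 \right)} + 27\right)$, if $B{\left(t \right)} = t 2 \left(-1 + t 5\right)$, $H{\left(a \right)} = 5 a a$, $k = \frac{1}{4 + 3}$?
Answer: $\frac{355}{49} \approx 7.2449$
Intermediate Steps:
$k = \frac{1}{7} \approx 0.14286$
$H{\left(a \right)} = 5 a^{2}$
$B{\left(t \right)} = 2 t \left(-1 + 5 t\right)$
$H{\left(k \right)} \left(B{\left(-2 \right)} + 27\right) = \frac{5}{49} \left(2 \left(-2\right) \left(-1 + 5 \left(-2\right)\right) + 27\right) = 5 \cdot \frac{1}{49} \left(2 \left(-2\right) \left(-1 - 10\right) + 27\right) = \frac{5 \left(2 \left(-2\right) \left(-11\right) + 27\right)}{49} = \frac{5 \left(44 + 27\right)}{49} = \frac{5}{49} \cdot 71 = \frac{355}{49}$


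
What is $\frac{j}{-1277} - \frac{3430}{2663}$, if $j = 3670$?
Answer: $- \frac{14153320}{3400651} \approx -4.1619$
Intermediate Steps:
$\frac{j}{-1277} - \frac{3430}{2663} = \frac{3670}{-1277} - \frac{3430}{2663} = 3670 \left(- \frac{1}{1277}\right) - \frac{3430}{2663} = - \frac{3670}{1277} - \frac{3430}{2663} = - \frac{14153320}{3400651}$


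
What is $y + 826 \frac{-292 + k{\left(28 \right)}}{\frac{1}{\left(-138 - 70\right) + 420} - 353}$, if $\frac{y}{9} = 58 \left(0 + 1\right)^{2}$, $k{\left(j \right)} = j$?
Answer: $\frac{28431146}{24945} \approx 1139.8$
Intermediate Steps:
$y = 522$ ($y = 9 \cdot 58 \left(0 + 1\right)^{2} = 9 \cdot 58 \cdot 1^{2} = 9 \cdot 58 \cdot 1 = 9 \cdot 58 = 522$)
$y + 826 \frac{-292 + k{\left(28 \right)}}{\frac{1}{\left(-138 - 70\right) + 420} - 353} = 522 + 826 \frac{-292 + 28}{\frac{1}{\left(-138 - 70\right) + 420} - 353} = 522 + 826 \left(- \frac{264}{\frac{1}{\left(-138 - 70\right) + 420} - 353}\right) = 522 + 826 \left(- \frac{264}{\frac{1}{-208 + 420} - 353}\right) = 522 + 826 \left(- \frac{264}{\frac{1}{212} - 353}\right) = 522 + 826 \left(- \frac{264}{- \frac{74835}{212}}\right) = 522 + 826 \left(\left(-264\right) \left(- \frac{212}{74835}\right)\right) = 522 + 826 \cdot \frac{18656}{24945} = 522 + \frac{15409856}{24945} = \frac{28431146}{24945}$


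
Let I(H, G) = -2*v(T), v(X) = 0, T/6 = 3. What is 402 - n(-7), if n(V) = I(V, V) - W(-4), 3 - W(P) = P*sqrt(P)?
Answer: 405 + 8*I ≈ 405.0 + 8.0*I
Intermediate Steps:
T = 18 (T = 6*3 = 18)
I(H, G) = 0 (I(H, G) = -2*0 = 0)
W(P) = 3 - P**(3/2) (W(P) = 3 - P*sqrt(P) = 3 - P**(3/2))
n(V) = -3 - 8*I (n(V) = 0 - (3 - (-4)**(3/2)) = 0 - (3 - (-8)*I) = 0 - (3 + 8*I) = 0 + (-3 - 8*I) = -3 - 8*I)
402 - n(-7) = 402 - (-3 - 8*I) = 402 + (3 + 8*I) = 405 + 8*I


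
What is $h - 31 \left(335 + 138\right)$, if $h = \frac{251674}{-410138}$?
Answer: $- \frac{3007052584}{205069} \approx -14664.0$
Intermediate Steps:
$h = - \frac{125837}{205069}$ ($h = 251674 \left(- \frac{1}{410138}\right) = - \frac{125837}{205069} \approx -0.61363$)
$h - 31 \left(335 + 138\right) = - \frac{125837}{205069} - 31 \left(335 + 138\right) = - \frac{125837}{205069} - 14663 = - \frac{3007052584}{205069}$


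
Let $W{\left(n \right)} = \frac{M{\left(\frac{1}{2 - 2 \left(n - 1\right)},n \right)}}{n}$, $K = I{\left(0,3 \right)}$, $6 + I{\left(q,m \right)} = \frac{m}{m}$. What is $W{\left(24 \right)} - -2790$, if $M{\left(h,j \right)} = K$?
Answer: $\frac{66955}{24} \approx 2789.8$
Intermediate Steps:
$I{\left(q,m \right)} = -5$ ($I{\left(q,m \right)} = -6 + \frac{m}{m} = -6 + 1 = -5$)
$K = -5$
$M{\left(h,j \right)} = -5$
$W{\left(n \right)} = - \frac{5}{n}$
$W{\left(24 \right)} - -2790 = - \frac{5}{24} - -2790 = \left(-5\right) \frac{1}{24} + 2790 = - \frac{5}{24} + 2790 = \frac{66955}{24}$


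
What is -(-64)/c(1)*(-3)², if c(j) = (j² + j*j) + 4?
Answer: 96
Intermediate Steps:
c(j) = 4 + 2*j² (c(j) = (j² + j²) + 4 = 2*j² + 4 = 4 + 2*j²)
-(-64)/c(1)*(-3)² = -(-64)/(4 + 2*1²)*(-3)² = -(-64)/(4 + 2*1)*9 = -(-64)/(4 + 2)*9 = -(-64)/6*9 = -4*(-8/3)*9 = (32/3)*9 = 96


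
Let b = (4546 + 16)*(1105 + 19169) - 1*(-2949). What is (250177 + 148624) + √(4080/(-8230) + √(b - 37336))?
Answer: 398801 + √(-335784 + 4741303*√1886849)/823 ≈ 3.9890e+5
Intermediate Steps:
b = 92492937 (b = 4562*20274 + 2949 = 92489988 + 2949 = 92492937)
(250177 + 148624) + √(4080/(-8230) + √(b - 37336)) = (250177 + 148624) + √(4080/(-8230) + √(92492937 - 37336)) = 398801 + √(4080*(-1/8230) + √92455601) = 398801 + √(-408/823 + 7*√1886849)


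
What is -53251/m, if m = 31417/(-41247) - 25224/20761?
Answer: 45600373821717/1692662665 ≈ 26940.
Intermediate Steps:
m = -1692662665/856328967 (m = 31417*(-1/41247) - 25224*1/20761 = -31417/41247 - 25224/20761 = -1692662665/856328967 ≈ -1.9767)
-53251/m = -53251/(-1692662665/856328967) = -53251*(-856328967/1692662665) = 45600373821717/1692662665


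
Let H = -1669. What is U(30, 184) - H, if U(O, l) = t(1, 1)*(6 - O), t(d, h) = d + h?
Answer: 1621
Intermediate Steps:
U(O, l) = 12 - 2*O (U(O, l) = (1 + 1)*(6 - O) = 2*(6 - O) = 12 - 2*O)
U(30, 184) - H = (12 - 2*30) - 1*(-1669) = (12 - 60) + 1669 = -48 + 1669 = 1621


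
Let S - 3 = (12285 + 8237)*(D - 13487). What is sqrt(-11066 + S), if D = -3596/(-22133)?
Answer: I*sqrt(135590023430422957)/22133 ≈ 16637.0*I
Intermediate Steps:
D = 3596/22133 (D = -3596*(-1/22133) = 3596/22133 ≈ 0.16247)
S = -6125902612951/22133 (S = 3 + (12285 + 8237)*(3596/22133 - 13487) = 3 + 20522*(-298504175/22133) = 3 - 6125902679350/22133 = -6125902612951/22133 ≈ -2.7678e+8)
sqrt(-11066 + S) = sqrt(-11066 - 6125902612951/22133) = sqrt(-6126147536729/22133) = I*sqrt(135590023430422957)/22133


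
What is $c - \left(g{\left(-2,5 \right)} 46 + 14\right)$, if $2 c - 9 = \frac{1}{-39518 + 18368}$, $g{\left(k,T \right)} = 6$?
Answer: $- \frac{12076651}{42300} \approx -285.5$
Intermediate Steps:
$c = \frac{190349}{42300}$ ($c = \frac{9}{2} + \frac{1}{2 \left(-39518 + 18368\right)} = \frac{9}{2} + \frac{1}{2 \left(-21150\right)} = \frac{9}{2} + \frac{1}{2} \left(- \frac{1}{21150}\right) = \frac{9}{2} - \frac{1}{42300} = \frac{190349}{42300} \approx 4.5$)
$c - \left(g{\left(-2,5 \right)} 46 + 14\right) = \frac{190349}{42300} - \left(6 \cdot 46 + 14\right) = \frac{190349}{42300} - \left(276 + 14\right) = \frac{190349}{42300} - 290 = - \frac{12076651}{42300}$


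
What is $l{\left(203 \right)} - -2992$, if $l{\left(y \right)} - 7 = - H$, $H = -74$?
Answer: $3073$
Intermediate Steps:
$l{\left(y \right)} = 81$ ($l{\left(y \right)} = 7 - -74 = 7 + 74 = 81$)
$l{\left(203 \right)} - -2992 = 81 - -2992 = 81 + 2992 = 3073$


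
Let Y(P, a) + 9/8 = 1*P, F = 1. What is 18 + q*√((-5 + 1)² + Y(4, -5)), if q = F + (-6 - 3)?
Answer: 18 - 2*√302 ≈ -16.756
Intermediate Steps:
Y(P, a) = -9/8 + P (Y(P, a) = -9/8 + 1*P = -9/8 + P)
q = -8 (q = 1 + (-6 - 3) = 1 - 9 = -8)
18 + q*√((-5 + 1)² + Y(4, -5)) = 18 - 8*√((-5 + 1)² + (-9/8 + 4)) = 18 - 8*√((-4)² + 23/8) = 18 - 8*√(16 + 23/8) = 18 - 2*√302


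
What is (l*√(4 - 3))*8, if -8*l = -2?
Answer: 2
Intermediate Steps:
l = ¼ (l = -⅛*(-2) = ¼ ≈ 0.25000)
(l*√(4 - 3))*8 = (√(4 - 3)/4)*8 = (√1/4)*8 = ((¼)*1)*8 = (¼)*8 = 2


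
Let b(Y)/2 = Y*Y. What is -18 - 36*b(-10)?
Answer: -7218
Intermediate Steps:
b(Y) = 2*Y² (b(Y) = 2*(Y*Y) = 2*Y²)
-18 - 36*b(-10) = -18 - 72*(-10)² = -18 - 72*100 = -18 - 36*200 = -18 - 7200 = -7218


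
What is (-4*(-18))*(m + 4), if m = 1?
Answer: 360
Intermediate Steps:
(-4*(-18))*(m + 4) = (-4*(-18))*(1 + 4) = 72*5 = 360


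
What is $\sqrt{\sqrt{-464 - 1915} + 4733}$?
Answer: $\sqrt{4733 + i \sqrt{2379}} \approx 68.798 + 0.3545 i$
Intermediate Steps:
$\sqrt{\sqrt{-464 - 1915} + 4733} = \sqrt{\sqrt{-2379} + 4733} = \sqrt{i \sqrt{2379} + 4733} = \sqrt{4733 + i \sqrt{2379}}$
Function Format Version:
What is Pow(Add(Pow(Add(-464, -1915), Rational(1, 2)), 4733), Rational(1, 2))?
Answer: Pow(Add(4733, Mul(I, Pow(2379, Rational(1, 2)))), Rational(1, 2)) ≈ Add(68.798, Mul(0.3545, I))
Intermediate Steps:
Pow(Add(Pow(Add(-464, -1915), Rational(1, 2)), 4733), Rational(1, 2)) = Pow(Add(Pow(-2379, Rational(1, 2)), 4733), Rational(1, 2)) = Pow(Add(Mul(I, Pow(2379, Rational(1, 2))), 4733), Rational(1, 2)) = Pow(Add(4733, Mul(I, Pow(2379, Rational(1, 2)))), Rational(1, 2))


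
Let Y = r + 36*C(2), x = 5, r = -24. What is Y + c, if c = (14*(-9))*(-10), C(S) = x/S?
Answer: 1326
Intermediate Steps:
C(S) = 5/S
c = 1260 (c = -126*(-10) = 1260)
Y = 66 (Y = -24 + 36*(5/2) = -24 + 90 = 66)
Y + c = 66 + 1260 = 1326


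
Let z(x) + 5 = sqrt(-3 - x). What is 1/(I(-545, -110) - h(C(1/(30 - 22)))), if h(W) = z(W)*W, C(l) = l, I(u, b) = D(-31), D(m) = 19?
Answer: 10048/197217 + 80*I*sqrt(2)/197217 ≈ 0.050949 + 0.00057367*I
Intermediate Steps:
I(u, b) = 19
z(x) = -5 + sqrt(-3 - x)
h(W) = W*(-5 + sqrt(-3 - W)) (h(W) = (-5 + sqrt(-3 - W))*W = W*(-5 + sqrt(-3 - W)))
1/(I(-545, -110) - h(C(1/(30 - 22)))) = 1/(19 - (-5 + sqrt(-3 - 1/(30 - 22)))/(30 - 22)) = 1/(19 - (-5 + sqrt(-3 - 1/8))/8) = 1/(19 - (-5 + sqrt(-25/8))/8) = 1/(19 - (-5 + 5*I*sqrt(2)/4)/8) = 1/(19 - (-5/8 + 5*I*sqrt(2)/32)) = 1/(19 + (5/8 - 5*I*sqrt(2)/32)) = 1/(157/8 - 5*I*sqrt(2)/32)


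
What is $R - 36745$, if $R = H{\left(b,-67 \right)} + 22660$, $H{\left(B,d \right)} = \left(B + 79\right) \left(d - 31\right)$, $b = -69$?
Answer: $-15065$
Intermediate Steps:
$H{\left(B,d \right)} = \left(-31 + d\right) \left(79 + B\right)$ ($H{\left(B,d \right)} = \left(79 + B\right) \left(-31 + d\right) = \left(-31 + d\right) \left(79 + B\right)$)
$R = 21680$ ($R = \left(-2449 - -2139 + 79 \left(-67\right) - -4623\right) + 22660 = \left(-2449 + 2139 - 5293 + 4623\right) + 22660 = -980 + 22660 = 21680$)
$R - 36745 = 21680 - 36745 = -15065$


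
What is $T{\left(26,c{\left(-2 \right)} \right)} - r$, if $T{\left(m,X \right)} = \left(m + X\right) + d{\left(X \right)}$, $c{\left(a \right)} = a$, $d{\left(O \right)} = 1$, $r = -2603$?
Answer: $2628$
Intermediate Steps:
$T{\left(m,X \right)} = 1 + X + m$ ($T{\left(m,X \right)} = \left(m + X\right) + 1 = \left(X + m\right) + 1 = 1 + X + m$)
$T{\left(26,c{\left(-2 \right)} \right)} - r = \left(1 - 2 + 26\right) - -2603 = 25 + 2603 = 2628$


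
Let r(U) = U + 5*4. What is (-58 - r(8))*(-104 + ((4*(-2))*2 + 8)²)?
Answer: 3440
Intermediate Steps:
r(U) = 20 + U (r(U) = U + 20 = 20 + U)
(-58 - r(8))*(-104 + ((4*(-2))*2 + 8)²) = (-58 - (20 + 8))*(-104 + ((4*(-2))*2 + 8)²) = (-58 - 1*28)*(-104 + (-8*2 + 8)²) = (-58 - 28)*(-104 + (-16 + 8)²) = -86*(-104 + (-8)²) = -86*(-104 + 64) = -86*(-40) = 3440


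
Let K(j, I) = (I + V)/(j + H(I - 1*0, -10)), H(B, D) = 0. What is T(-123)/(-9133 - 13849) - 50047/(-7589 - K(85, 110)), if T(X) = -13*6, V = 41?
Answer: 48907819969/7414177056 ≈ 6.5965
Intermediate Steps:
K(j, I) = (41 + I)/j (K(j, I) = (I + 41)/(j + 0) = (41 + I)/j)
T(X) = -78
T(-123)/(-9133 - 13849) - 50047/(-7589 - K(85, 110)) = -78/(-9133 - 13849) - 50047/(-7589 - (41 + 110)/85) = -78/(-22982) - 50047/(-7589 - 151/85) = -78*(-1/22982) - 50047/(-7589 - 1*151/85) = 39/11491 - 50047/(-7589 - 151/85) = 39/11491 - 50047/(-645216/85) = 39/11491 - 50047*(-85/645216) = 39/11491 + 4253995/645216 = 48907819969/7414177056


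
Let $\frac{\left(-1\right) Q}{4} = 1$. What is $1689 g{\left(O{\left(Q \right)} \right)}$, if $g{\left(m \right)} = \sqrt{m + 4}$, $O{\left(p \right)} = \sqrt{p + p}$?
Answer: $1689 \sqrt{4 + 2 i \sqrt{2}} \approx 3562.7 + 1132.4 i$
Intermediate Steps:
$Q = -4$ ($Q = \left(-4\right) 1 = -4$)
$O{\left(p \right)} = \sqrt{2} \sqrt{p}$ ($O{\left(p \right)} = \sqrt{2 p} = \sqrt{2} \sqrt{p}$)
$g{\left(m \right)} = \sqrt{4 + m}$
$1689 g{\left(O{\left(Q \right)} \right)} = 1689 \sqrt{4 + \sqrt{2} \sqrt{-4}} = 1689 \sqrt{4 + \sqrt{2} \cdot 2 i} = 1689 \sqrt{4 + 2 i \sqrt{2}}$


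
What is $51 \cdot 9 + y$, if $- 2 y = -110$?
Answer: $514$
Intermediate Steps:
$y = 55$ ($y = \left(- \frac{1}{2}\right) \left(-110\right) = 55$)
$51 \cdot 9 + y = 51 \cdot 9 + 55 = 459 + 55 = 514$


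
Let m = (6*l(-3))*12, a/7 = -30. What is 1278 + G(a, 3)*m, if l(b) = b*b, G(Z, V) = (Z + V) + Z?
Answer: -268938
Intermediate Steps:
a = -210 (a = 7*(-30) = -210)
G(Z, V) = V + 2*Z (G(Z, V) = (V + Z) + Z = V + 2*Z)
l(b) = b²
m = 648 (m = (6*(-3)²)*12 = (6*9)*12 = 54*12 = 648)
1278 + G(a, 3)*m = 1278 + (3 + 2*(-210))*648 = 1278 + (3 - 420)*648 = 1278 - 417*648 = 1278 - 270216 = -268938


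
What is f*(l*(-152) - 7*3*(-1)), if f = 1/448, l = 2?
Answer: -283/448 ≈ -0.63170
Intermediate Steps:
f = 1/448 ≈ 0.0022321
f*(l*(-152) - 7*3*(-1)) = (2*(-152) - 7*3*(-1))/448 = (-304 - 21*(-1))/448 = (-304 + 21)/448 = (1/448)*(-283) = -283/448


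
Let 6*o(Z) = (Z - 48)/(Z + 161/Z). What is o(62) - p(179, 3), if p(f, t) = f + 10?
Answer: -2270401/12015 ≈ -188.96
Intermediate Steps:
p(f, t) = 10 + f
o(Z) = (-48 + Z)/(6*(Z + 161/Z)) (o(Z) = ((Z - 48)/(Z + 161/Z))/6 = ((-48 + Z)/(Z + 161/Z))/6 = (-48 + Z)/(6*(Z + 161/Z)))
o(62) - p(179, 3) = (⅙)*62*(-48 + 62)/(161 + 62²) - (10 + 179) = (⅙)*62*14/(161 + 3844) - 1*189 = (⅙)*62*14/4005 - 189 = (⅙)*62*(1/4005)*14 - 189 = 434/12015 - 189 = -2270401/12015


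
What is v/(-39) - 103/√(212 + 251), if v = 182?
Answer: -14/3 - 103*√463/463 ≈ -9.4535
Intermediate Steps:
v/(-39) - 103/√(212 + 251) = 182/(-39) - 103/√(212 + 251) = 182*(-1/39) - 103*√463/463 = -14/3 - 103*√463/463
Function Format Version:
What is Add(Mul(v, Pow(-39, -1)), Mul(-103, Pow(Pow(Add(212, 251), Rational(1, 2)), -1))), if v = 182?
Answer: Add(Rational(-14, 3), Mul(Rational(-103, 463), Pow(463, Rational(1, 2)))) ≈ -9.4535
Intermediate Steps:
Add(Mul(v, Pow(-39, -1)), Mul(-103, Pow(Pow(Add(212, 251), Rational(1, 2)), -1))) = Add(Mul(182, Pow(-39, -1)), Mul(-103, Pow(Pow(Add(212, 251), Rational(1, 2)), -1))) = Add(Mul(182, Rational(-1, 39)), Mul(-103, Pow(Pow(463, Rational(1, 2)), -1))) = Add(Rational(-14, 3), Mul(-103, Mul(Rational(1, 463), Pow(463, Rational(1, 2))))) = Add(Rational(-14, 3), Mul(Rational(-103, 463), Pow(463, Rational(1, 2))))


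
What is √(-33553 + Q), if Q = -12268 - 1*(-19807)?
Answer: I*√26014 ≈ 161.29*I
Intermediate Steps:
Q = 7539 (Q = -12268 + 19807 = 7539)
√(-33553 + Q) = √(-33553 + 7539) = √(-26014) = I*√26014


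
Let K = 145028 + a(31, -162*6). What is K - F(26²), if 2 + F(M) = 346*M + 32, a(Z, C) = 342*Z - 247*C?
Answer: 161788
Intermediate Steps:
a(Z, C) = -247*C + 342*Z
F(M) = 30 + 346*M (F(M) = -2 + (346*M + 32) = -2 + (32 + 346*M) = 30 + 346*M)
K = 395714 (K = 145028 + (-(-13338)*3*6 + 342*31) = 145028 + (-(-13338)*18 + 10602) = 145028 + (-247*(-972) + 10602) = 145028 + (240084 + 10602) = 145028 + 250686 = 395714)
K - F(26²) = 395714 - (30 + 346*26²) = 395714 - (30 + 346*676) = 395714 - (30 + 233896) = 395714 - 1*233926 = 395714 - 233926 = 161788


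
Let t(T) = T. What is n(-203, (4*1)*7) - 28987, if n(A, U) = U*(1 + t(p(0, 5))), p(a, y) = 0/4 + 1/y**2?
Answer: -723947/25 ≈ -28958.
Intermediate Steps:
p(a, y) = y**(-2) (p(a, y) = 0*(1/4) + 1/y**2 = 0 + y**(-2) = y**(-2))
n(A, U) = 26*U/25 (n(A, U) = U*(1 + 5**(-2)) = U*(1 + 1/25) = U*(26/25) = 26*U/25)
n(-203, (4*1)*7) - 28987 = 26*((4*1)*7)/25 - 28987 = 26*(4*7)/25 - 28987 = (26/25)*28 - 28987 = 728/25 - 28987 = -723947/25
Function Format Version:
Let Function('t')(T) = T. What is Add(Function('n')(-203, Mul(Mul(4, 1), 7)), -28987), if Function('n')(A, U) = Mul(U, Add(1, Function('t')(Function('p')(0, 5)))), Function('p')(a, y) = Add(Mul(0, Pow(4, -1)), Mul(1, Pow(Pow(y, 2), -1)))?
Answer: Rational(-723947, 25) ≈ -28958.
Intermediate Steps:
Function('p')(a, y) = Pow(y, -2) (Function('p')(a, y) = Add(Mul(0, Rational(1, 4)), Mul(1, Pow(y, -2))) = Add(0, Pow(y, -2)) = Pow(y, -2))
Function('n')(A, U) = Mul(Rational(26, 25), U) (Function('n')(A, U) = Mul(U, Add(1, Pow(5, -2))) = Mul(U, Add(1, Rational(1, 25))) = Mul(U, Rational(26, 25)) = Mul(Rational(26, 25), U))
Add(Function('n')(-203, Mul(Mul(4, 1), 7)), -28987) = Add(Mul(Rational(26, 25), Mul(Mul(4, 1), 7)), -28987) = Add(Mul(Rational(26, 25), Mul(4, 7)), -28987) = Add(Mul(Rational(26, 25), 28), -28987) = Add(Rational(728, 25), -28987) = Rational(-723947, 25)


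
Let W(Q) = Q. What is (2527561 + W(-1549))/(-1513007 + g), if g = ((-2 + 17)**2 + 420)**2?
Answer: -1263006/548491 ≈ -2.3027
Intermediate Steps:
g = 416025 (g = (15**2 + 420)**2 = (225 + 420)**2 = 645**2 = 416025)
(2527561 + W(-1549))/(-1513007 + g) = (2527561 - 1549)/(-1513007 + 416025) = 2526012/(-1096982) = 2526012*(-1/1096982) = -1263006/548491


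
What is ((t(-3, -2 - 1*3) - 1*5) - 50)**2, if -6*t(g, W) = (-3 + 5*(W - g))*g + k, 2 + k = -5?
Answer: 32761/9 ≈ 3640.1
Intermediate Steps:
k = -7 (k = -2 - 5 = -7)
t(g, W) = 7/6 - g*(-3 - 5*g + 5*W)/6 (t(g, W) = -((-3 + 5*(W - g))*g - 7)/6 = -((-3 + (-5*g + 5*W))*g - 7)/6 = -((-3 - 5*g + 5*W)*g - 7)/6 = -(g*(-3 - 5*g + 5*W) - 7)/6 = -(-7 + g*(-3 - 5*g + 5*W))/6 = 7/6 - g*(-3 - 5*g + 5*W)/6)
((t(-3, -2 - 1*3) - 1*5) - 50)**2 = (((7/6 + (1/2)*(-3) + (5/6)*(-3)**2 - 5/6*(-2 - 1*3)*(-3)) - 1*5) - 50)**2 = (((7/6 - 3/2 + (5/6)*9 - 5/6*(-2 - 3)*(-3)) - 5) - 50)**2 = (((7/6 - 3/2 + 15/2 - 5/6*(-5)*(-3)) - 5) - 50)**2 = (((7/6 - 3/2 + 15/2 - 25/2) - 5) - 50)**2 = ((-16/3 - 5) - 50)**2 = (-31/3 - 50)**2 = (-181/3)**2 = 32761/9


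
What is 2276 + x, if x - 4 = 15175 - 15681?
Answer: 1774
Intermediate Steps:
x = -502 (x = 4 + (15175 - 15681) = 4 - 506 = -502)
2276 + x = 2276 - 502 = 1774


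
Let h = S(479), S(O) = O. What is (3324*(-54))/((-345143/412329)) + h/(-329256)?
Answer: 24368699389195607/113640403608 ≈ 2.1444e+5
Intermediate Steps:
h = 479
(3324*(-54))/((-345143/412329)) + h/(-329256) = (3324*(-54))/((-345143/412329)) + 479/(-329256) = -179496/((-345143*1/412329)) + 479*(-1/329256) = -179496/(-345143/412329) - 479/329256 = -179496*(-412329/345143) - 479/329256 = 74011406184/345143 - 479/329256 = 24368699389195607/113640403608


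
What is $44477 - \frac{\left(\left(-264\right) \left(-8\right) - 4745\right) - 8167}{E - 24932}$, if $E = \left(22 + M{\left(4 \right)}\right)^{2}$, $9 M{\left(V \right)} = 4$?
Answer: $\frac{5500326961}{123668} \approx 44477.0$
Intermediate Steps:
$M{\left(V \right)} = \frac{4}{9}$ ($M{\left(V \right)} = \frac{1}{9} \cdot 4 = \frac{4}{9}$)
$E = \frac{40804}{81}$ ($E = \left(22 + \frac{4}{9}\right)^{2} = \left(\frac{202}{9}\right)^{2} = \frac{40804}{81} \approx 503.75$)
$44477 - \frac{\left(\left(-264\right) \left(-8\right) - 4745\right) - 8167}{E - 24932} = 44477 - \frac{\left(\left(-264\right) \left(-8\right) - 4745\right) - 8167}{\frac{40804}{81} - 24932} = 44477 - \frac{\left(2112 - 4745\right) - 8167}{- \frac{1978688}{81}} = 44477 - \left(-2633 - 8167\right) \left(- \frac{81}{1978688}\right) = 44477 - \left(-10800\right) \left(- \frac{81}{1978688}\right) = 44477 - \frac{54675}{123668} = \frac{5500326961}{123668}$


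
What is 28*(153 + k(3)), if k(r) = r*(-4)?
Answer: 3948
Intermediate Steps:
k(r) = -4*r
28*(153 + k(3)) = 28*(153 - 4*3) = 28*(153 - 12) = 28*141 = 3948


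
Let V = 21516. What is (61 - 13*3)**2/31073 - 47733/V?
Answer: -490931255/222855556 ≈ -2.2029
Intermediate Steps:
(61 - 13*3)**2/31073 - 47733/V = (61 - 13*3)**2/31073 - 47733/21516 = (61 - 39)**2*(1/31073) - 47733*1/21516 = 22**2*(1/31073) - 15911/7172 = 484*(1/31073) - 15911/7172 = 484/31073 - 15911/7172 = -490931255/222855556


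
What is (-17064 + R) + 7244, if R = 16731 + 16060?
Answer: 22971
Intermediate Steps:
R = 32791
(-17064 + R) + 7244 = (-17064 + 32791) + 7244 = 15727 + 7244 = 22971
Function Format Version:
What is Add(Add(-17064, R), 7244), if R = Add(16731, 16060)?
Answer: 22971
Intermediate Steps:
R = 32791
Add(Add(-17064, R), 7244) = Add(Add(-17064, 32791), 7244) = Add(15727, 7244) = 22971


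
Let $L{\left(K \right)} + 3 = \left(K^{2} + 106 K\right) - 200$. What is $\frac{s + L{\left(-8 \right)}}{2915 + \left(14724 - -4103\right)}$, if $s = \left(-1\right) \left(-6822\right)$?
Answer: $\frac{5835}{21742} \approx 0.26837$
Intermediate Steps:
$s = 6822$
$L{\left(K \right)} = -203 + K^{2} + 106 K$ ($L{\left(K \right)} = -3 - \left(200 - K^{2} - 106 K\right) = -3 + \left(-200 + K^{2} + 106 K\right) = -203 + K^{2} + 106 K$)
$\frac{s + L{\left(-8 \right)}}{2915 + \left(14724 - -4103\right)} = \frac{6822 + \left(-203 + \left(-8\right)^{2} + 106 \left(-8\right)\right)}{2915 + \left(14724 - -4103\right)} = \frac{6822 - 987}{2915 + \left(14724 + 4103\right)} = \frac{6822 - 987}{2915 + 18827} = \frac{5835}{21742}$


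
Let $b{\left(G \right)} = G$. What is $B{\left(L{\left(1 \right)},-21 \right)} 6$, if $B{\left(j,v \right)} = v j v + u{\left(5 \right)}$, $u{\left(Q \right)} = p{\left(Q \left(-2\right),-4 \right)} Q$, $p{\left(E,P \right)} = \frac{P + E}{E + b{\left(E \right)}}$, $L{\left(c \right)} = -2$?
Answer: $-5271$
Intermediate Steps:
$p{\left(E,P \right)} = \frac{E + P}{2 E}$ ($p{\left(E,P \right)} = \frac{P + E}{E + E} = \frac{E + P}{2 E}$)
$u{\left(Q \right)} = 1 + \frac{Q}{2}$ ($u{\left(Q \right)} = \frac{Q \left(-2\right) - 4}{2 Q \left(-2\right)} Q = \frac{- 2 Q - 4}{2 \left(- 2 Q\right)} Q = \frac{- \frac{1}{2 Q} \left(-4 - 2 Q\right)}{2} Q = - \frac{-4 - 2 Q}{4 Q} Q = 1 + \frac{Q}{2}$)
$B{\left(j,v \right)} = \frac{7}{2} + j v^{2}$ ($B{\left(j,v \right)} = v j v + \left(1 + \frac{1}{2} \cdot 5\right) = j v v + \left(1 + \frac{5}{2}\right) = j v^{2} + \frac{7}{2} = \frac{7}{2} + j v^{2}$)
$B{\left(L{\left(1 \right)},-21 \right)} 6 = \left(\frac{7}{2} - 2 \left(-21\right)^{2}\right) 6 = \left(\frac{7}{2} - 882\right) 6 = \left(- \frac{1757}{2}\right) 6 = -5271$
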